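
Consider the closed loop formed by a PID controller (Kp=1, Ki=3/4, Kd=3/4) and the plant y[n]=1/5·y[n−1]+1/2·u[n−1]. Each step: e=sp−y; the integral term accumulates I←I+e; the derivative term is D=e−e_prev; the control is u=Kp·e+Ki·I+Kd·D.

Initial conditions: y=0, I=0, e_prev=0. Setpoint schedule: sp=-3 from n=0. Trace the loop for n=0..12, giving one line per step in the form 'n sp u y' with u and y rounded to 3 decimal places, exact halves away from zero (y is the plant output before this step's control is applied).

0 -3 -7.500 0.000
1 -3 1.875 -3.750
2 -3 -10.219 0.188
3 -3 3.492 -5.072
4 -3 -13.407 0.732
5 -3 6.369 -6.557
6 -3 -17.506 1.873
7 -3 10.791 -8.378
8 -3 -23.109 3.720
9 -3 17.250 -10.811
10 -3 -30.974 6.463
11 -3 26.528 -14.194
12 -3 -42.118 10.425

(exact arithmetic carried between steps; '≈' marks a value shown rounded to 6 d.p. or computed from one; I and e_prev carry over from the previous line; the table rounds u and y to 3 d.p., halves away from zero)
n=0: y=0, sp=-3, e=sp−y=-3; I=-3, D=e−e_prev=-3; u=1·(-3)+3/4·(-3)+3/4·(-3)=-7.5; next y=1/5·0+1/2·(-7.5)=-3.75
n=1: y=-3.75, sp=-3, e=sp−y=0.75; I=-2.25, D=e−e_prev=3.75; u=1·0.75+3/4·(-2.25)+3/4·3.75=1.875; next y=1/5·(-3.75)+1/2·1.875=0.1875
n=2: y=0.1875, sp=-3, e=sp−y=-3.1875; I=-5.4375, D=e−e_prev=-3.9375; u=1·(-3.1875)+3/4·(-5.4375)+3/4·(-3.9375)=-10.21875; next y=1/5·0.1875+1/2·(-10.21875)=-5.071875
n=3: y=-5.071875, sp=-3, e=sp−y=2.071875; I=-3.365625, D=e−e_prev=5.259375; u=1·2.071875+3/4·(-3.365625)+3/4·5.259375≈3.492188; next y=1/5·(-5.071875)+1/2·3.492188≈0.731719
n=4: y≈0.731719, sp=-3, e=sp−y≈-3.731719; I≈-7.097344, D=e−e_prev≈-5.803594; u=1·(-3.731719)+3/4·(-7.097344)+3/4·(-5.803594)≈-13.407422; next y=1/5·0.731719+1/2·(-13.407422)≈-6.557367
n=5: y≈-6.557367, sp=-3, e=sp−y≈3.557367; I≈-3.539977, D=e−e_prev≈7.289086; u=1·3.557367+3/4·(-3.539977)+3/4·7.289086≈6.369199; next y=1/5·(-6.557367)+1/2·6.369199≈1.873126
n=6: y≈1.873126, sp=-3, e=sp−y≈-4.873126; I≈-8.413103, D=e−e_prev≈-8.430493; u=1·(-4.873126)+3/4·(-8.413103)+3/4·(-8.430493)≈-17.505823; next y=1/5·1.873126+1/2·(-17.505823)≈-8.378286
n=7: y≈-8.378286, sp=-3, e=sp−y≈5.378286; I≈-3.034816, D=e−e_prev≈10.251413; u=1·5.378286+3/4·(-3.034816)+3/4·10.251413≈10.790734; next y=1/5·(-8.378286)+1/2·10.790734≈3.719709
n=8: y≈3.719709, sp=-3, e=sp−y≈-6.719709; I≈-9.754526, D=e−e_prev≈-12.097996; u=1·(-6.719709)+3/4·(-9.754526)+3/4·(-12.097996)≈-23.109101; next y=1/5·3.719709+1/2·(-23.109101)≈-10.810608
n=9: y≈-10.810608, sp=-3, e=sp−y≈7.810608; I≈-1.943917, D=e−e_prev≈14.530318; u=1·7.810608+3/4·(-1.943917)+3/4·14.530318≈17.250409; next y=1/5·(-10.810608)+1/2·17.250409≈6.463083
n=10: y≈6.463083, sp=-3, e=sp−y≈-9.463083; I≈-11.407000, D=e−e_prev≈-17.273691; u=1·(-9.463083)+3/4·(-11.407000)+3/4·(-17.273691)≈-30.973601; next y=1/5·6.463083+1/2·(-30.973601)≈-14.194184
n=11: y≈-14.194184, sp=-3, e=sp−y≈11.194184; I≈-0.212816, D=e−e_prev≈20.657267; u=1·11.194184+3/4·(-0.212816)+3/4·20.657267≈26.527522; next y=1/5·(-14.194184)+1/2·26.527522≈10.424924
n=12: y≈10.424924, sp=-3, e=sp−y≈-13.424924; I≈-13.637740, D=e−e_prev≈-24.619108; u=1·(-13.424924)+3/4·(-13.637740)+3/4·(-24.619108)≈-42.117561; next y=1/5·10.424924+1/2·(-42.117561)≈-18.973796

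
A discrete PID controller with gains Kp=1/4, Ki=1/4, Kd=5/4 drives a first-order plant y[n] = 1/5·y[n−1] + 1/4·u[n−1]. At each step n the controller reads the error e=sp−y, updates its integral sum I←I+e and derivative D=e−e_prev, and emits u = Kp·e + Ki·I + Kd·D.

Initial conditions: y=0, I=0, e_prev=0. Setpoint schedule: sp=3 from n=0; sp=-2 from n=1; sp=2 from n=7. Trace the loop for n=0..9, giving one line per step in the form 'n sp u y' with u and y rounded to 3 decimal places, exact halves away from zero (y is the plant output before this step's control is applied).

(exact arithmetic carried between steps; '≈' marks a value shown rounded to 6 d.p. or computed from one; I and e_prev carry over from the previous line; the table rounds u and y to 3 d.p., halves away from zero)
n=0: y=0, sp=3, e=sp−y=3; I=3, D=e−e_prev=3; u=1/4·3+1/4·3+5/4·3=5.25; next y=1/5·0+1/4·5.25=1.3125
n=1: y=1.3125, sp=-2, e=sp−y=-3.3125; I=-0.3125, D=e−e_prev=-6.3125; u=1/4·(-3.3125)+1/4·(-0.3125)+5/4·(-6.3125)=-8.796875; next y=1/5·1.3125+1/4·(-8.796875)≈-1.936719
n=2: y≈-1.936719, sp=-2, e=sp−y≈-0.063281; I≈-0.375781, D=e−e_prev≈3.249219; u=1/4·(-0.063281)+1/4·(-0.375781)+5/4·3.249219≈3.951758; next y=1/5·(-1.936719)+1/4·3.951758≈0.600596
n=3: y≈0.600596, sp=-2, e=sp−y≈-2.600596; I≈-2.976377, D=e−e_prev≈-2.537314; u=1/4·(-2.600596)+1/4·(-2.976377)+5/4·(-2.537314)≈-4.565886; next y=1/5·0.600596+1/4·(-4.565886)≈-1.021352
n=4: y≈-1.021352, sp=-2, e=sp−y≈-0.978648; I≈-3.955025, D=e−e_prev≈1.621948; u=1/4·(-0.978648)+1/4·(-3.955025)+5/4·1.621948≈0.794017; next y=1/5·(-1.021352)+1/4·0.794017≈-0.005766
n=5: y≈-0.005766, sp=-2, e=sp−y≈-1.994234; I≈-5.949258, D=e−e_prev≈-1.015586; u=1/4·(-1.994234)+1/4·(-5.949258)+5/4·(-1.015586)≈-3.255356; next y=1/5·(-0.005766)+1/4·(-3.255356)≈-0.814992
n=6: y≈-0.814992, sp=-2, e=sp−y≈-1.185008; I≈-7.134266, D=e−e_prev≈0.809226; u=1/4·(-1.185008)+1/4·(-7.134266)+5/4·0.809226≈-1.068286; next y=1/5·(-0.814992)+1/4·(-1.068286)≈-0.430070
n=7: y≈-0.430070, sp=2, e=sp−y≈2.430070; I≈-4.704196, D=e−e_prev≈3.615078; u=1/4·2.430070+1/4·(-4.704196)+5/4·3.615078≈3.950316; next y=1/5·(-0.430070)+1/4·3.950316≈0.901565
n=8: y≈0.901565, sp=2, e=sp−y≈1.098435; I≈-3.605761, D=e−e_prev≈-1.331635; u=1/4·1.098435+1/4·(-3.605761)+5/4·(-1.331635)≈-2.291375; next y=1/5·0.901565+1/4·(-2.291375)≈-0.392531
n=9: y≈-0.392531, sp=2, e=sp−y≈2.392531; I≈-1.213230, D=e−e_prev≈1.294096; u=1/4·2.392531+1/4·(-1.213230)+5/4·1.294096≈1.912445; next y=1/5·(-0.392531)+1/4·1.912445≈0.399605

0 3 5.250 0.000
1 -2 -8.797 1.313
2 -2 3.952 -1.937
3 -2 -4.566 0.601
4 -2 0.794 -1.021
5 -2 -3.255 -0.006
6 -2 -1.068 -0.815
7 2 3.950 -0.430
8 2 -2.291 0.902
9 2 1.912 -0.393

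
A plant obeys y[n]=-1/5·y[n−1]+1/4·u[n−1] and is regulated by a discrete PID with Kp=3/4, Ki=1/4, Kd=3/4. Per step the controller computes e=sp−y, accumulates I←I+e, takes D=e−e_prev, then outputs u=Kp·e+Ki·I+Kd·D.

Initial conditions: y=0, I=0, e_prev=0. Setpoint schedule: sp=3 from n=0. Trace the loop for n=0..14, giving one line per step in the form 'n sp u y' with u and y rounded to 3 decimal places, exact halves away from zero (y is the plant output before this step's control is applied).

0 3 5.250 0.000
1 3 1.453 1.313
2 3 4.980 0.101
3 3 2.829 1.225
4 3 5.450 0.462
5 3 4.099 1.270
6 3 6.011 0.771
7 3 5.183 1.349
8 3 6.594 1.026
9 3 6.115 1.443
10 3 7.173 1.240
11 3 6.926 1.545
12 3 7.733 1.423
13 3 7.640 1.649
14 3 8.267 1.580

(exact arithmetic carried between steps; '≈' marks a value shown rounded to 6 d.p. or computed from one; I and e_prev carry over from the previous line; the table rounds u and y to 3 d.p., halves away from zero)
n=0: y=0, sp=3, e=sp−y=3; I=3, D=e−e_prev=3; u=3/4·3+1/4·3+3/4·3=5.25; next y=-1/5·0+1/4·5.25=1.3125
n=1: y=1.3125, sp=3, e=sp−y=1.6875; I=4.6875, D=e−e_prev=-1.3125; u=3/4·1.6875+1/4·4.6875+3/4·(-1.3125)=1.453125; next y=-1/5·1.3125+1/4·1.453125≈0.100781
n=2: y≈0.100781, sp=3, e=sp−y≈2.899219; I≈7.586719, D=e−e_prev≈1.211719; u=3/4·2.899219+1/4·7.586719+3/4·1.211719≈4.979883; next y=-1/5·0.100781+1/4·4.979883≈1.224814
n=3: y≈1.224814, sp=3, e=sp−y≈1.775186; I≈9.361904, D=e−e_prev≈-1.124033; u=3/4·1.775186+1/4·9.361904+3/4·(-1.124033)≈2.828840; next y=-1/5·1.224814+1/4·2.828840≈0.462247
n=4: y≈0.462247, sp=3, e=sp−y≈2.537753; I≈11.899657, D=e−e_prev≈0.762567; u=3/4·2.537753+1/4·11.899657+3/4·0.762567≈5.450154; next y=-1/5·0.462247+1/4·5.450154≈1.270089
n=5: y≈1.270089, sp=3, e=sp−y≈1.729911; I≈13.629568, D=e−e_prev≈-0.807842; u=3/4·1.729911+1/4·13.629568+3/4·(-0.807842)≈4.098944; next y=-1/5·1.270089+1/4·4.098944≈0.770718
n=6: y≈0.770718, sp=3, e=sp−y≈2.229282; I≈15.858850, D=e−e_prev≈0.499371; u=3/4·2.229282+1/4·15.858850+3/4·0.499371≈6.011202; next y=-1/5·0.770718+1/4·6.011202≈1.348657
n=7: y≈1.348657, sp=3, e=sp−y≈1.651343; I≈17.510193, D=e−e_prev≈-0.577939; u=3/4·1.651343+1/4·17.510193+3/4·(-0.577939)≈5.182601; next y=-1/5·1.348657+1/4·5.182601≈1.025919
n=8: y≈1.025919, sp=3, e=sp−y≈1.974081; I≈19.484274, D=e−e_prev≈0.322738; u=3/4·1.974081+1/4·19.484274+3/4·0.322738≈6.593683; next y=-1/5·1.025919+1/4·6.593683≈1.443237
n=9: y≈1.443237, sp=3, e=sp−y≈1.556763; I≈21.041037, D=e−e_prev≈-0.417318; u=3/4·1.556763+1/4·21.041037+3/4·(-0.417318)≈6.114843; next y=-1/5·1.443237+1/4·6.114843≈1.240063
n=10: y≈1.240063, sp=3, e=sp−y≈1.759937; I≈22.800974, D=e−e_prev≈0.203173; u=3/4·1.759937+1/4·22.800974+3/4·0.203173≈7.172576; next y=-1/5·1.240063+1/4·7.172576≈1.545131
n=11: y≈1.545131, sp=3, e=sp−y≈1.454869; I≈24.255842, D=e−e_prev≈-0.305068; u=3/4·1.454869+1/4·24.255842+3/4·(-0.305068)≈6.926311; next y=-1/5·1.545131+1/4·6.926311≈1.422552
n=12: y≈1.422552, sp=3, e=sp−y≈1.577448; I≈25.833291, D=e−e_prev≈0.122580; u=3/4·1.577448+1/4·25.833291+3/4·0.122580≈7.733344; next y=-1/5·1.422552+1/4·7.733344≈1.648826
n=13: y≈1.648826, sp=3, e=sp−y≈1.351174; I≈27.184465, D=e−e_prev≈-0.226274; u=3/4·1.351174+1/4·27.184465+3/4·(-0.226274)≈7.639791; next y=-1/5·1.648826+1/4·7.639791≈1.580183
n=14: y≈1.580183, sp=3, e=sp−y≈1.419817; I≈28.604282, D=e−e_prev≈0.068643; u=3/4·1.419817+1/4·28.604282+3/4·0.068643≈8.267416; next y=-1/5·1.580183+1/4·8.267416≈1.750817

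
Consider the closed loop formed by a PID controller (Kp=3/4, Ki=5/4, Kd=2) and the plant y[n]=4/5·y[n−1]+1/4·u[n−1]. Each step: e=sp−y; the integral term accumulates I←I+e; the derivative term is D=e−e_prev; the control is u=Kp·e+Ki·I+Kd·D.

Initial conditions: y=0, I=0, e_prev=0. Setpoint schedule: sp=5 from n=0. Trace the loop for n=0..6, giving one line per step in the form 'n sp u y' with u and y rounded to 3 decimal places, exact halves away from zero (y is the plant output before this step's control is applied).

(exact arithmetic carried between steps; '≈' marks a value shown rounded to 6 d.p. or computed from one; I and e_prev carry over from the previous line; the table rounds u and y to 3 d.p., halves away from zero)
n=0: y=0, sp=5, e=sp−y=5; I=5, D=e−e_prev=5; u=3/4·5+5/4·5+2·5=20; next y=4/5·0+1/4·20=5
n=1: y=5, sp=5, e=sp−y=0; I=5, D=e−e_prev=-5; u=3/4·0+5/4·5+2·(-5)=-3.75; next y=4/5·5+1/4·(-3.75)=3.0625
n=2: y=3.0625, sp=5, e=sp−y=1.9375; I=6.9375, D=e−e_prev=1.9375; u=3/4·1.9375+5/4·6.9375+2·1.9375=14; next y=4/5·3.0625+1/4·14=5.95
n=3: y=5.95, sp=5, e=sp−y=-0.95; I=5.9875, D=e−e_prev=-2.8875; u=3/4·(-0.95)+5/4·5.9875+2·(-2.8875)=0.996875; next y=4/5·5.95+1/4·0.996875≈5.009219
n=4: y≈5.009219, sp=5, e=sp−y≈-0.009219; I≈5.978281, D=e−e_prev≈0.940781; u=3/4·(-0.009219)+5/4·5.978281+2·0.940781≈9.3475; next y=4/5·5.009219+1/4·9.3475≈6.34425
n=5: y=6.34425, sp=5, e=sp−y=-1.34425; I≈4.634031, D=e−e_prev≈-1.335031; u=3/4·(-1.34425)+5/4·4.634031+2·(-1.335031)≈2.114289; next y=4/5·6.34425+1/4·2.114289≈5.603972
n=6: y≈5.603972, sp=5, e=sp−y≈-0.603972; I≈4.030059, D=e−e_prev≈0.740278; u=3/4·(-0.603972)+5/4·4.030059+2·0.740278≈6.06515; next y=4/5·5.603972+1/4·6.06515≈5.999465

0 5 20.000 0.000
1 5 -3.750 5.000
2 5 14.000 3.063
3 5 0.997 5.950
4 5 9.348 5.009
5 5 2.114 6.344
6 5 6.065 5.604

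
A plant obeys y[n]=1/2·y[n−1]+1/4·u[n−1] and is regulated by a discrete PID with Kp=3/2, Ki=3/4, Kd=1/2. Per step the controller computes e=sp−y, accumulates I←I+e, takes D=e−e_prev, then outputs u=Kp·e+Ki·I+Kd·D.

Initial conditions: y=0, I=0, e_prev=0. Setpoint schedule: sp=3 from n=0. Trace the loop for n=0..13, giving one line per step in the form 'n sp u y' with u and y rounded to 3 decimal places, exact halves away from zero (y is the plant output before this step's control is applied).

0 3 8.250 0.000
1 3 3.328 2.063
2 3 5.610 1.863
3 3 5.068 2.334
4 3 5.528 2.434
5 3 5.549 2.599
6 3 5.691 2.687
7 3 5.751 2.766
8 3 5.816 2.821
9 3 5.858 2.864
10 3 5.893 2.897
11 3 5.918 2.922
12 3 5.938 2.940
13 3 5.953 2.955

(exact arithmetic carried between steps; '≈' marks a value shown rounded to 6 d.p. or computed from one; I and e_prev carry over from the previous line; the table rounds u and y to 3 d.p., halves away from zero)
n=0: y=0, sp=3, e=sp−y=3; I=3, D=e−e_prev=3; u=3/2·3+3/4·3+1/2·3=8.25; next y=1/2·0+1/4·8.25=2.0625
n=1: y=2.0625, sp=3, e=sp−y=0.9375; I=3.9375, D=e−e_prev=-2.0625; u=3/2·0.9375+3/4·3.9375+1/2·(-2.0625)=3.328125; next y=1/2·2.0625+1/4·3.328125≈1.863281
n=2: y≈1.863281, sp=3, e=sp−y≈1.136719; I≈5.074219, D=e−e_prev≈0.199219; u=3/2·1.136719+3/4·5.074219+1/2·0.199219≈5.610352; next y=1/2·1.863281+1/4·5.610352≈2.334229
n=3: y≈2.334229, sp=3, e=sp−y≈0.665771; I≈5.739990, D=e−e_prev≈-0.470947; u=3/2·0.665771+3/4·5.739990+1/2·(-0.470947)≈5.068176; next y=1/2·2.334229+1/4·5.068176≈2.434158
n=4: y≈2.434158, sp=3, e=sp−y≈0.565842; I≈6.305832, D=e−e_prev≈-0.099930; u=3/2·0.565842+3/4·6.305832+1/2·(-0.099930)≈5.528172; next y=1/2·2.434158+1/4·5.528172≈2.599122
n=5: y≈2.599122, sp=3, e=sp−y≈0.400878; I≈6.706710, D=e−e_prev≈-0.164964; u=3/2·0.400878+3/4·6.706710+1/2·(-0.164964)≈5.548867; next y=1/2·2.599122+1/4·5.548867≈2.686778
n=6: y≈2.686778, sp=3, e=sp−y≈0.313222; I≈7.019932, D=e−e_prev≈-0.087656; u=3/2·0.313222+3/4·7.019932+1/2·(-0.087656)≈5.690954; next y=1/2·2.686778+1/4·5.690954≈2.766128
n=7: y≈2.766128, sp=3, e=sp−y≈0.233872; I≈7.253804, D=e−e_prev≈-0.079350; u=3/2·0.233872+3/4·7.253804+1/2·(-0.079350)≈5.751487; next y=1/2·2.766128+1/4·5.751487≈2.820936
n=8: y≈2.820936, sp=3, e=sp−y≈0.179064; I≈7.432869, D=e−e_prev≈-0.054808; u=3/2·0.179064+3/4·7.432869+1/2·(-0.054808)≈5.815844; next y=1/2·2.820936+1/4·5.815844≈2.864429
n=9: y≈2.864429, sp=3, e=sp−y≈0.135571; I≈7.568440, D=e−e_prev≈-0.043493; u=3/2·0.135571+3/4·7.568440+1/2·(-0.043493)≈5.857940; next y=1/2·2.864429+1/4·5.857940≈2.896699
n=10: y≈2.896699, sp=3, e=sp−y≈0.103301; I≈7.671741, D=e−e_prev≈-0.032271; u=3/2·0.103301+3/4·7.671741+1/2·(-0.032271)≈5.892621; next y=1/2·2.896699+1/4·5.892621≈2.921505
n=11: y≈2.921505, sp=3, e=sp−y≈0.078495; I≈7.750236, D=e−e_prev≈-0.024806; u=3/2·0.078495+3/4·7.750236+1/2·(-0.024806)≈5.918017; next y=1/2·2.921505+1/4·5.918017≈2.940257
n=12: y≈2.940257, sp=3, e=sp−y≈0.059743; I≈7.809979, D=e−e_prev≈-0.018752; u=3/2·0.059743+3/4·7.809979+1/2·(-0.018752)≈5.937724; next y=1/2·2.940257+1/4·5.937724≈2.954559
n=13: y≈2.954559, sp=3, e=sp−y≈0.045441; I≈7.855420, D=e−e_prev≈-0.014303; u=3/2·0.045441+3/4·7.855420+1/2·(-0.014303)≈5.952575; next y=1/2·2.954559+1/4·5.952575≈2.965423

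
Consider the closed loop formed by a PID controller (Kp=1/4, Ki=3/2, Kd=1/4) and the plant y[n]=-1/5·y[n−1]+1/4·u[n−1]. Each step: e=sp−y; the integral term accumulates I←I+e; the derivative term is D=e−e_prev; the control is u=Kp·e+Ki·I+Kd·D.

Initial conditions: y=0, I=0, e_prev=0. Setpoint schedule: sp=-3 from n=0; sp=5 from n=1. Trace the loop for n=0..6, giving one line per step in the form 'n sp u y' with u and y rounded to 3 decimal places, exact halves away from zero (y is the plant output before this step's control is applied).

(exact arithmetic carried between steps; '≈' marks a value shown rounded to 6 d.p. or computed from one; I and e_prev carry over from the previous line; the table rounds u and y to 3 d.p., halves away from zero)
n=0: y=0, sp=-3, e=sp−y=-3; I=-3, D=e−e_prev=-3; u=1/4·(-3)+3/2·(-3)+1/4·(-3)=-6; next y=-1/5·0+1/4·(-6)=-1.5
n=1: y=-1.5, sp=5, e=sp−y=6.5; I=3.5, D=e−e_prev=9.5; u=1/4·6.5+3/2·3.5+1/4·9.5=9.25; next y=-1/5·(-1.5)+1/4·9.25=2.6125
n=2: y=2.6125, sp=5, e=sp−y=2.3875; I=5.8875, D=e−e_prev=-4.1125; u=1/4·2.3875+3/2·5.8875+1/4·(-4.1125)=8.4; next y=-1/5·2.6125+1/4·8.4=1.5775
n=3: y=1.5775, sp=5, e=sp−y=3.4225; I=9.31, D=e−e_prev=1.035; u=1/4·3.4225+3/2·9.31+1/4·1.035=15.079375; next y=-1/5·1.5775+1/4·15.079375≈3.454344
n=4: y≈3.454344, sp=5, e=sp−y≈1.545656; I≈10.855656, D=e−e_prev≈-1.876844; u=1/4·1.545656+3/2·10.855656+1/4·(-1.876844)≈16.200688; next y=-1/5·3.454344+1/4·16.200688≈3.359303
n=5: y≈3.359303, sp=5, e=sp−y≈1.640697; I≈12.496353, D=e−e_prev≈0.095041; u=1/4·1.640697+3/2·12.496353+1/4·0.095041≈19.178464; next y=-1/5·3.359303+1/4·19.178464≈4.122755
n=6: y≈4.122755, sp=5, e=sp−y≈0.877245; I≈13.373598, D=e−e_prev≈-0.763452; u=1/4·0.877245+3/2·13.373598+1/4·(-0.763452)≈20.088845; next y=-1/5·4.122755+1/4·20.088845≈4.197660

0 -3 -6.000 0.000
1 5 9.250 -1.500
2 5 8.400 2.613
3 5 15.079 1.578
4 5 16.201 3.454
5 5 19.178 3.359
6 5 20.089 4.123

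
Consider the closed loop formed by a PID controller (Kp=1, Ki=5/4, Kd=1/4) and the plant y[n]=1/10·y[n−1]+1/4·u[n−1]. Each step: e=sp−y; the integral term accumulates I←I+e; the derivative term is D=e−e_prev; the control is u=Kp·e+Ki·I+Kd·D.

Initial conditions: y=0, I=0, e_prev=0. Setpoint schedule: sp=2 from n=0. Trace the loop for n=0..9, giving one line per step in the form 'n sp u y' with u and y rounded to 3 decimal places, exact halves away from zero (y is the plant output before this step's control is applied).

(exact arithmetic carried between steps; '≈' marks a value shown rounded to 6 d.p. or computed from one; I and e_prev carry over from the previous line; the table rounds u and y to 3 d.p., halves away from zero)
n=0: y=0, sp=2, e=sp−y=2; I=2, D=e−e_prev=2; u=1·2+5/4·2+1/4·2=5; next y=1/10·0+1/4·5=1.25
n=1: y=1.25, sp=2, e=sp−y=0.75; I=2.75, D=e−e_prev=-1.25; u=1·0.75+5/4·2.75+1/4·(-1.25)=3.875; next y=1/10·1.25+1/4·3.875=1.09375
n=2: y=1.09375, sp=2, e=sp−y=0.90625; I=3.65625, D=e−e_prev=0.15625; u=1·0.90625+5/4·3.65625+1/4·0.15625=5.515625; next y=1/10·1.09375+1/4·5.515625≈1.488281
n=3: y≈1.488281, sp=2, e=sp−y≈0.511719; I≈4.167969, D=e−e_prev≈-0.394531; u=1·0.511719+5/4·4.167969+1/4·(-0.394531)≈5.623047; next y=1/10·1.488281+1/4·5.623047≈1.554590
n=4: y≈1.554590, sp=2, e=sp−y≈0.445410; I≈4.613379, D=e−e_prev≈-0.066309; u=1·0.445410+5/4·4.613379+1/4·(-0.066309)≈6.195557; next y=1/10·1.554590+1/4·6.195557≈1.704348
n=5: y≈1.704348, sp=2, e=sp−y≈0.295652; I≈4.909031, D=e−e_prev≈-0.149758; u=1·0.295652+5/4·4.909031+1/4·(-0.149758)≈6.394501; next y=1/10·1.704348+1/4·6.394501≈1.769060
n=6: y≈1.769060, sp=2, e=sp−y≈0.230940; I≈5.139971, D=e−e_prev≈-0.064712; u=1·0.230940+5/4·5.139971+1/4·(-0.064712)≈6.639725; next y=1/10·1.769060+1/4·6.639725≈1.836837
n=7: y≈1.836837, sp=2, e=sp−y≈0.163163; I≈5.303133, D=e−e_prev≈-0.067777; u=1·0.163163+5/4·5.303133+1/4·(-0.067777)≈6.775135; next y=1/10·1.836837+1/4·6.775135≈1.877467
n=8: y≈1.877467, sp=2, e=sp−y≈0.122533; I≈5.425666, D=e−e_prev≈-0.040630; u=1·0.122533+5/4·5.425666+1/4·(-0.040630)≈6.894457; next y=1/10·1.877467+1/4·6.894457≈1.911361
n=9: y≈1.911361, sp=2, e=sp−y≈0.088639; I≈5.514305, D=e−e_prev≈-0.033894; u=1·0.088639+5/4·5.514305+1/4·(-0.033894)≈6.973047; next y=1/10·1.911361+1/4·6.973047≈1.934398

0 2 5.000 0.000
1 2 3.875 1.250
2 2 5.516 1.094
3 2 5.623 1.488
4 2 6.196 1.555
5 2 6.395 1.704
6 2 6.640 1.769
7 2 6.775 1.837
8 2 6.894 1.877
9 2 6.973 1.911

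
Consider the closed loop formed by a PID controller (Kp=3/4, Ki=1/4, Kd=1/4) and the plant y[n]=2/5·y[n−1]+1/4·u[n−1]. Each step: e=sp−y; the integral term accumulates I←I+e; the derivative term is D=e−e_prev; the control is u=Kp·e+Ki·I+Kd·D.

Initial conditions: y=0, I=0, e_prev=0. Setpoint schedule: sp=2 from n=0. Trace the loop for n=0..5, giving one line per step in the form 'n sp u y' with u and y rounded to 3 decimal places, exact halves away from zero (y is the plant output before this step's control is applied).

0 2 2.500 0.000
1 2 1.719 0.625
2 2 2.150 0.680
3 2 2.332 0.809
4 2 2.540 0.907
5 2 2.724 0.998

(exact arithmetic carried between steps; '≈' marks a value shown rounded to 6 d.p. or computed from one; I and e_prev carry over from the previous line; the table rounds u and y to 3 d.p., halves away from zero)
n=0: y=0, sp=2, e=sp−y=2; I=2, D=e−e_prev=2; u=3/4·2+1/4·2+1/4·2=2.5; next y=2/5·0+1/4·2.5=0.625
n=1: y=0.625, sp=2, e=sp−y=1.375; I=3.375, D=e−e_prev=-0.625; u=3/4·1.375+1/4·3.375+1/4·(-0.625)=1.71875; next y=2/5·0.625+1/4·1.71875≈0.679688
n=2: y≈0.679688, sp=2, e=sp−y≈1.320313; I≈4.695313, D=e−e_prev≈-0.054688; u=3/4·1.320313+1/4·4.695313+1/4·(-0.054688)≈2.150391; next y=2/5·0.679688+1/4·2.150391≈0.809473
n=3: y≈0.809473, sp=2, e=sp−y≈1.190527; I≈5.885840, D=e−e_prev≈-0.129785; u=3/4·1.190527+1/4·5.885840+1/4·(-0.129785)≈2.331909; next y=2/5·0.809473+1/4·2.331909≈0.906766
n=4: y≈0.906766, sp=2, e=sp−y≈1.093234; I≈6.979073, D=e−e_prev≈-0.097294; u=3/4·1.093234+1/4·6.979073+1/4·(-0.097294)≈2.540370; next y=2/5·0.906766+1/4·2.540370≈0.997799
n=5: y≈0.997799, sp=2, e=sp−y≈1.002201; I≈7.981274, D=e−e_prev≈-0.091033; u=3/4·1.002201+1/4·7.981274+1/4·(-0.091033)≈2.724211; next y=2/5·0.997799+1/4·2.724211≈1.080172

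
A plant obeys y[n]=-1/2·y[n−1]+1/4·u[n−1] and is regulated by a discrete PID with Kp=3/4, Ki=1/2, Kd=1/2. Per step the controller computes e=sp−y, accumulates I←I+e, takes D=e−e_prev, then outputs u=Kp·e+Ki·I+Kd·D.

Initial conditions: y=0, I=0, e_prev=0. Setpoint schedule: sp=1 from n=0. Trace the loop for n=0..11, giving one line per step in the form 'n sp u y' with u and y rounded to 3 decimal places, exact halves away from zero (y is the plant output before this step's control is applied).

0 1 1.750 0.000
1 1 0.984 0.438
2 1 2.202 0.027
3 1 1.592 0.537
4 1 2.791 0.130
5 1 2.141 0.633
6 1 3.301 0.219
7 1 2.615 0.716
8 1 3.741 0.296
9 1 3.023 0.787
10 1 4.119 0.362
11 1 3.374 0.849

(exact arithmetic carried between steps; '≈' marks a value shown rounded to 6 d.p. or computed from one; I and e_prev carry over from the previous line; the table rounds u and y to 3 d.p., halves away from zero)
n=0: y=0, sp=1, e=sp−y=1; I=1, D=e−e_prev=1; u=3/4·1+1/2·1+1/2·1=1.75; next y=-1/2·0+1/4·1.75=0.4375
n=1: y=0.4375, sp=1, e=sp−y=0.5625; I=1.5625, D=e−e_prev=-0.4375; u=3/4·0.5625+1/2·1.5625+1/2·(-0.4375)=0.984375; next y=-1/2·0.4375+1/4·0.984375≈0.027344
n=2: y≈0.027344, sp=1, e=sp−y≈0.972656; I≈2.535156, D=e−e_prev≈0.410156; u=3/4·0.972656+1/2·2.535156+1/2·0.410156≈2.202148; next y=-1/2·0.027344+1/4·2.202148≈0.536865
n=3: y≈0.536865, sp=1, e=sp−y≈0.463135; I≈2.998291, D=e−e_prev≈-0.509521; u=3/4·0.463135+1/2·2.998291+1/2·(-0.509521)≈1.591736; next y=-1/2·0.536865+1/4·1.591736≈0.129501
n=4: y≈0.129501, sp=1, e=sp−y≈0.870499; I≈3.868790, D=e−e_prev≈0.407364; u=3/4·0.870499+1/2·3.868790+1/2·0.407364≈2.790951; next y=-1/2·0.129501+1/4·2.790951≈0.632987
n=5: y≈0.632987, sp=1, e=sp−y≈0.367013; I≈4.235803, D=e−e_prev≈-0.503486; u=3/4·0.367013+1/2·4.235803+1/2·(-0.503486)≈2.141418; next y=-1/2·0.632987+1/4·2.141418≈0.218861
n=6: y≈0.218861, sp=1, e=sp−y≈0.781139; I≈5.016942, D=e−e_prev≈0.414126; u=3/4·0.781139+1/2·5.016942+1/2·0.414126≈3.301388; next y=-1/2·0.218861+1/4·3.301388≈0.715916
n=7: y≈0.715916, sp=1, e=sp−y≈0.284084; I≈5.301025, D=e−e_prev≈-0.497055; u=3/4·0.284084+1/2·5.301025+1/2·(-0.497055)≈2.615047; next y=-1/2·0.715916+1/4·2.615047≈0.295804
n=8: y≈0.295804, sp=1, e=sp−y≈0.704196; I≈6.005221, D=e−e_prev≈0.420113; u=3/4·0.704196+1/2·6.005221+1/2·0.420113≈3.740814; next y=-1/2·0.295804+1/4·3.740814≈0.787302
n=9: y≈0.787302, sp=1, e=sp−y≈0.212698; I≈6.217920, D=e−e_prev≈-0.491498; u=3/4·0.212698+1/2·6.217920+1/2·(-0.491498)≈3.022734; next y=-1/2·0.787302+1/4·3.022734≈0.362033
n=10: y≈0.362033, sp=1, e=sp−y≈0.637967; I≈6.855887, D=e−e_prev≈0.425269; u=3/4·0.637967+1/2·6.855887+1/2·0.425269≈4.119054; next y=-1/2·0.362033+1/4·4.119054≈0.848747
n=11: y≈0.848747, sp=1, e=sp−y≈0.151253; I≈7.007140, D=e−e_prev≈-0.486714; u=3/4·0.151253+1/2·7.007140+1/2·(-0.486714)≈3.373653; next y=-1/2·0.848747+1/4·3.373653≈0.419040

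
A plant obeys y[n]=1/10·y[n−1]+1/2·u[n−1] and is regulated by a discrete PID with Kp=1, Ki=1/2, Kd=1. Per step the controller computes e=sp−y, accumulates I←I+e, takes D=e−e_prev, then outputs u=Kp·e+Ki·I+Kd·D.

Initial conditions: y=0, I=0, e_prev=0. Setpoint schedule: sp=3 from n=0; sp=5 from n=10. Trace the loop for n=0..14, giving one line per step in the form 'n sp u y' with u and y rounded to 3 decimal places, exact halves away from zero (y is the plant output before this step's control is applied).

(exact arithmetic carried between steps; '≈' marks a value shown rounded to 6 d.p. or computed from one; I and e_prev carry over from the previous line; the table rounds u and y to 3 d.p., halves away from zero)
n=0: y=0, sp=3, e=sp−y=3; I=3, D=e−e_prev=3; u=1·3+1/2·3+1·3=7.5; next y=1/10·0+1/2·7.5=3.75
n=1: y=3.75, sp=3, e=sp−y=-0.75; I=2.25, D=e−e_prev=-3.75; u=1·(-0.75)+1/2·2.25+1·(-3.75)=-3.375; next y=1/10·3.75+1/2·(-3.375)=-1.3125
n=2: y=-1.3125, sp=3, e=sp−y=4.3125; I=6.5625, D=e−e_prev=5.0625; u=1·4.3125+1/2·6.5625+1·5.0625=12.65625; next y=1/10·(-1.3125)+1/2·12.65625=6.196875
n=3: y=6.196875, sp=3, e=sp−y=-3.196875; I=3.365625, D=e−e_prev=-7.509375; u=1·(-3.196875)+1/2·3.365625+1·(-7.509375)≈-9.023438; next y=1/10·6.196875+1/2·(-9.023438)≈-3.892031
n=4: y≈-3.892031, sp=3, e=sp−y≈6.892031; I≈10.257656, D=e−e_prev≈10.088906; u=1·6.892031+1/2·10.257656+1·10.088906≈22.109766; next y=1/10·(-3.892031)+1/2·22.109766≈10.665680
n=5: y≈10.665680, sp=3, e=sp−y≈-7.665680; I≈2.591977, D=e−e_prev≈-14.557711; u=1·(-7.665680)+1/2·2.591977+1·(-14.557711)≈-20.927402; next y=1/10·10.665680+1/2·(-20.927402)≈-9.397133
n=6: y≈-9.397133, sp=3, e=sp−y≈12.397133; I≈14.989110, D=e−e_prev≈20.062813; u=1·12.397133+1/2·14.989110+1·20.062813≈39.954501; next y=1/10·(-9.397133)+1/2·39.954501≈19.037537
n=7: y≈19.037537, sp=3, e=sp−y≈-16.037537; I≈-1.048427, D=e−e_prev≈-28.434670; u=1·(-16.037537)+1/2·(-1.048427)+1·(-28.434670)≈-44.996421; next y=1/10·19.037537+1/2·(-44.996421)≈-20.594457
n=8: y≈-20.594457, sp=3, e=sp−y≈23.594457; I≈22.546030, D=e−e_prev≈39.631994; u=1·23.594457+1/2·22.546030+1·39.631994≈74.499466; next y=1/10·(-20.594457)+1/2·74.499466≈35.190287
n=9: y≈35.190287, sp=3, e=sp−y≈-32.190287; I≈-9.644258, D=e−e_prev≈-55.784744; u=1·(-32.190287)+1/2·(-9.644258)+1·(-55.784744)≈-92.797160; next y=1/10·35.190287+1/2·(-92.797160)≈-42.879551
n=10: y≈-42.879551, sp=5, e=sp−y≈47.879551; I≈38.235294, D=e−e_prev≈80.069838; u=1·47.879551+1/2·38.235294+1·80.069838≈147.067037; next y=1/10·(-42.879551)+1/2·147.067037≈69.245563
n=11: y≈69.245563, sp=5, e=sp−y≈-64.245563; I≈-26.010270, D=e−e_prev≈-112.125115; u=1·(-64.245563)+1/2·(-26.010270)+1·(-112.125115)≈-189.375812; next y=1/10·69.245563+1/2·(-189.375812)≈-87.763350
n=12: y≈-87.763350, sp=5, e=sp−y≈92.763350; I≈66.753080, D=e−e_prev≈157.008913; u=1·92.763350+1/2·66.753080+1·157.008913≈283.148803; next y=1/10·(-87.763350)+1/2·283.148803≈132.798067
n=13: y≈132.798067, sp=5, e=sp−y≈-127.798067; I≈-61.044986, D=e−e_prev≈-220.561417; u=1·(-127.798067)+1/2·(-61.044986)+1·(-220.561417)≈-378.881976; next y=1/10·132.798067+1/2·(-378.881976)≈-176.161181
n=14: y≈-176.161181, sp=5, e=sp−y≈181.161181; I≈120.116195, D=e−e_prev≈308.959248; u=1·181.161181+1/2·120.116195+1·308.959248≈550.178527; next y=1/10·(-176.161181)+1/2·550.178527≈257.473145

0 3 7.500 0.000
1 3 -3.375 3.750
2 3 12.656 -1.313
3 3 -9.023 6.197
4 3 22.110 -3.892
5 3 -20.927 10.666
6 3 39.955 -9.397
7 3 -44.996 19.038
8 3 74.499 -20.594
9 3 -92.797 35.190
10 5 147.067 -42.880
11 5 -189.376 69.246
12 5 283.149 -87.763
13 5 -378.882 132.798
14 5 550.179 -176.161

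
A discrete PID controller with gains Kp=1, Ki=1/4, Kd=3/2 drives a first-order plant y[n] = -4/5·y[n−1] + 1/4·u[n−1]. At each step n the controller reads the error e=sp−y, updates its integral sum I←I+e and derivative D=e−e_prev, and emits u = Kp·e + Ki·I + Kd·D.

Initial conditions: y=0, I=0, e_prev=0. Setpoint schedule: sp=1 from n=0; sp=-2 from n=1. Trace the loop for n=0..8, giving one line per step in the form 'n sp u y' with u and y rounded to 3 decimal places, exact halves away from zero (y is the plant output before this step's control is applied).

(exact arithmetic carried between steps; '≈' marks a value shown rounded to 6 d.p. or computed from one; I and e_prev carry over from the previous line; the table rounds u and y to 3 d.p., halves away from zero)
n=0: y=0, sp=1, e=sp−y=1; I=1, D=e−e_prev=1; u=1·1+1/4·1+3/2·1=2.75; next y=-4/5·0+1/4·2.75=0.6875
n=1: y=0.6875, sp=-2, e=sp−y=-2.6875; I=-1.6875, D=e−e_prev=-3.6875; u=1·(-2.6875)+1/4·(-1.6875)+3/2·(-3.6875)=-8.640625; next y=-4/5·0.6875+1/4·(-8.640625)≈-2.710156
n=2: y≈-2.710156, sp=-2, e=sp−y≈0.710156; I≈-0.977344, D=e−e_prev≈3.397656; u=1·0.710156+1/4·(-0.977344)+3/2·3.397656≈5.562305; next y=-4/5·(-2.710156)+1/4·5.562305≈3.558701
n=3: y≈3.558701, sp=-2, e=sp−y≈-5.558701; I≈-6.536045, D=e−e_prev≈-6.268857; u=1·(-5.558701)+1/4·(-6.536045)+3/2·(-6.268857)≈-16.595999; next y=-4/5·3.558701+1/4·(-16.595999)≈-6.995961
n=4: y≈-6.995961, sp=-2, e=sp−y≈4.995961; I≈-1.540084, D=e−e_prev≈10.554662; u=1·4.995961+1/4·(-1.540084)+3/2·10.554662≈20.442932; next y=-4/5·(-6.995961)+1/4·20.442932≈10.707501
n=5: y≈10.707501, sp=-2, e=sp−y≈-12.707501; I≈-14.247586, D=e−e_prev≈-17.703462; u=1·(-12.707501)+1/4·(-14.247586)+3/2·(-17.703462)≈-42.824591; next y=-4/5·10.707501+1/4·(-42.824591)≈-19.272149
n=6: y≈-19.272149, sp=-2, e=sp−y≈17.272149; I≈3.024563, D=e−e_prev≈29.979650; u=1·17.272149+1/4·3.024563+3/2·29.979650≈62.997765; next y=-4/5·(-19.272149)+1/4·62.997765≈31.167160
n=7: y≈31.167160, sp=-2, e=sp−y≈-33.167160; I≈-30.142597, D=e−e_prev≈-50.439309; u=1·(-33.167160)+1/4·(-30.142597)+3/2·(-50.439309)≈-116.361774; next y=-4/5·31.167160+1/4·(-116.361774)≈-54.024172
n=8: y≈-54.024172, sp=-2, e=sp−y≈52.024172; I≈21.881575, D=e−e_prev≈85.191332; u=1·52.024172+1/4·21.881575+3/2·85.191332≈185.281564; next y=-4/5·(-54.024172)+1/4·185.281564≈89.539729

0 1 2.750 0.000
1 -2 -8.641 0.688
2 -2 5.562 -2.710
3 -2 -16.596 3.559
4 -2 20.443 -6.996
5 -2 -42.825 10.708
6 -2 62.998 -19.272
7 -2 -116.362 31.167
8 -2 185.282 -54.024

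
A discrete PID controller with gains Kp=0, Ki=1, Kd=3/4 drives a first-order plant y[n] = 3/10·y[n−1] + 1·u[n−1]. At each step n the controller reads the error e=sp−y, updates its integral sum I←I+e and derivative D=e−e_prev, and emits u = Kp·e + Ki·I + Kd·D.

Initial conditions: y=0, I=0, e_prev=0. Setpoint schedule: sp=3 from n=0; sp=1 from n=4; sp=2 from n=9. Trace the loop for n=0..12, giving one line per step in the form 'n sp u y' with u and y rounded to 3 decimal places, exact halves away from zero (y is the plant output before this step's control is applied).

0 3 5.250 0.000
1 3 -3.188 5.250
2 3 10.509 -1.613
3 3 -10.392 10.026
4 1 18.278 -7.384
5 1 -25.927 16.063
6 1 41.645 -21.108
7 1 -62.861 35.312
8 1 98.407 -52.268
9 2 -148.501 82.727
10 2 232.485 -123.683
11 2 -354.999 195.380
12 2 551.507 -296.385

(exact arithmetic carried between steps; '≈' marks a value shown rounded to 6 d.p. or computed from one; I and e_prev carry over from the previous line; the table rounds u and y to 3 d.p., halves away from zero)
n=0: y=0, sp=3, e=sp−y=3; I=3, D=e−e_prev=3; u=0·3+1·3+3/4·3=5.25; next y=3/10·0+1·5.25=5.25
n=1: y=5.25, sp=3, e=sp−y=-2.25; I=0.75, D=e−e_prev=-5.25; u=0·(-2.25)+1·0.75+3/4·(-5.25)=-3.1875; next y=3/10·5.25+1·(-3.1875)=-1.6125
n=2: y=-1.6125, sp=3, e=sp−y=4.6125; I=5.3625, D=e−e_prev=6.8625; u=0·4.6125+1·5.3625+3/4·6.8625=10.509375; next y=3/10·(-1.6125)+1·10.509375=10.025625
n=3: y=10.025625, sp=3, e=sp−y=-7.025625; I=-1.663125, D=e−e_prev=-11.638125; u=0·(-7.025625)+1·(-1.663125)+3/4·(-11.638125)≈-10.391719; next y=3/10·10.025625+1·(-10.391719)≈-7.384031
n=4: y≈-7.384031, sp=1, e=sp−y≈8.384031; I≈6.720906, D=e−e_prev≈15.409656; u=0·8.384031+1·6.720906+3/4·15.409656≈18.278148; next y=3/10·(-7.384031)+1·18.278148≈16.062939
n=5: y≈16.062939, sp=1, e=sp−y≈-15.062939; I≈-8.342033, D=e−e_prev≈-23.446970; u=0·(-15.062939)+1·(-8.342033)+3/4·(-23.446970)≈-25.927261; next y=3/10·16.062939+1·(-25.927261)≈-21.108379
n=6: y≈-21.108379, sp=1, e=sp−y≈22.108379; I≈13.766346, D=e−e_prev≈37.171318; u=0·22.108379+1·13.766346+3/4·37.171318≈41.644834; next y=3/10·(-21.108379)+1·41.644834≈35.312321
n=7: y≈35.312321, sp=1, e=sp−y≈-34.312321; I≈-20.545975, D=e−e_prev≈-56.420700; u=0·(-34.312321)+1·(-20.545975)+3/4·(-56.420700)≈-62.861499; next y=3/10·35.312321+1·(-62.861499)≈-52.267803
n=8: y≈-52.267803, sp=1, e=sp−y≈53.267803; I≈32.721828, D=e−e_prev≈87.580124; u=0·53.267803+1·32.721828+3/4·87.580124≈98.406921; next y=3/10·(-52.267803)+1·98.406921≈82.726581
n=9: y≈82.726581, sp=2, e=sp−y≈-80.726581; I≈-48.004752, D=e−e_prev≈-133.994384; u=0·(-80.726581)+1·(-48.004752)+3/4·(-133.994384)≈-148.500540; next y=3/10·82.726581+1·(-148.500540)≈-123.682566
n=10: y≈-123.682566, sp=2, e=sp−y≈125.682566; I≈77.677814, D=e−e_prev≈206.409146; u=0·125.682566+1·77.677814+3/4·206.409146≈232.484673; next y=3/10·(-123.682566)+1·232.484673≈195.379904
n=11: y≈195.379904, sp=2, e=sp−y≈-193.379904; I≈-115.702090, D=e−e_prev≈-319.062469; u=0·(-193.379904)+1·(-115.702090)+3/4·(-319.062469)≈-354.998942; next y=3/10·195.379904+1·(-354.998942)≈-296.384971
n=12: y≈-296.384971, sp=2, e=sp−y≈298.384971; I≈182.682881, D=e−e_prev≈491.764875; u=0·298.384971+1·182.682881+3/4·491.764875≈551.506537; next y=3/10·(-296.384971)+1·551.506537≈462.591046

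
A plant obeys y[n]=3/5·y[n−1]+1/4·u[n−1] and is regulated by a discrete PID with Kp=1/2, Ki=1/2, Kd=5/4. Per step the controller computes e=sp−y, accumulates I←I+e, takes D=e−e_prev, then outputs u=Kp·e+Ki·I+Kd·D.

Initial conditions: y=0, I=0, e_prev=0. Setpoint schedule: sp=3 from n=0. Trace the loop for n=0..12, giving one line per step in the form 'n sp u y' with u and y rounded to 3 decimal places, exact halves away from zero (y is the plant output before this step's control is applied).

(exact arithmetic carried between steps; '≈' marks a value shown rounded to 6 d.p. or computed from one; I and e_prev carry over from the previous line; the table rounds u and y to 3 d.p., halves away from zero)
n=0: y=0, sp=3, e=sp−y=3; I=3, D=e−e_prev=3; u=1/2·3+1/2·3+5/4·3=6.75; next y=3/5·0+1/4·6.75=1.6875
n=1: y=1.6875, sp=3, e=sp−y=1.3125; I=4.3125, D=e−e_prev=-1.6875; u=1/2·1.3125+1/2·4.3125+5/4·(-1.6875)=0.703125; next y=3/5·1.6875+1/4·0.703125≈1.188281
n=2: y≈1.188281, sp=3, e=sp−y≈1.811719; I≈6.124219, D=e−e_prev≈0.499219; u=1/2·1.811719+1/2·6.124219+5/4·0.499219≈4.591992; next y=3/5·1.188281+1/4·4.591992≈1.860967
n=3: y≈1.860967, sp=3, e=sp−y≈1.139033; I≈7.263252, D=e−e_prev≈-0.672686; u=1/2·1.139033+1/2·7.263252+5/4·(-0.672686)≈3.360286; next y=3/5·1.860967+1/4·3.360286≈1.956651
n=4: y≈1.956651, sp=3, e=sp−y≈1.043349; I≈8.306600, D=e−e_prev≈-0.095685; u=1/2·1.043349+1/2·8.306600+5/4·(-0.095685)≈4.555369; next y=3/5·1.956651+1/4·4.555369≈2.312833
n=5: y≈2.312833, sp=3, e=sp−y≈0.687167; I≈8.993767, D=e−e_prev≈-0.356182; u=1/2·0.687167+1/2·8.993767+5/4·(-0.356182)≈4.395240; next y=3/5·2.312833+1/4·4.395240≈2.486510
n=6: y≈2.486510, sp=3, e=sp−y≈0.513490; I≈9.507258, D=e−e_prev≈-0.173677; u=1/2·0.513490+1/2·9.507258+5/4·(-0.173677)≈4.793278; next y=3/5·2.486510+1/4·4.793278≈2.690225
n=7: y≈2.690225, sp=3, e=sp−y≈0.309775; I≈9.817032, D=e−e_prev≈-0.203715; u=1/2·0.309775+1/2·9.817032+5/4·(-0.203715)≈4.808759; next y=3/5·2.690225+1/4·4.808759≈2.816325
n=8: y≈2.816325, sp=3, e=sp−y≈0.183675; I≈10.000707, D=e−e_prev≈-0.126100; u=1/2·0.183675+1/2·10.000707+5/4·(-0.126100)≈4.934567; next y=3/5·2.816325+1/4·4.934567≈2.923437
n=9: y≈2.923437, sp=3, e=sp−y≈0.076563; I≈10.077271, D=e−e_prev≈-0.107112; u=1/2·0.076563+1/2·10.077271+5/4·(-0.107112)≈4.943027; next y=3/5·2.923437+1/4·4.943027≈2.989819
n=10: y≈2.989819, sp=3, e=sp−y≈0.010181; I≈10.087452, D=e−e_prev≈-0.066382; u=1/2·0.010181+1/2·10.087452+5/4·(-0.066382)≈4.965839; next y=3/5·2.989819+1/4·4.965839≈3.035351
n=11: y≈3.035351, sp=3, e=sp−y≈-0.035351; I≈10.052101, D=e−e_prev≈-0.045532; u=1/2·(-0.035351)+1/2·10.052101+5/4·(-0.045532)≈4.951460; next y=3/5·3.035351+1/4·4.951460≈3.059076
n=12: y≈3.059076, sp=3, e=sp−y≈-0.059076; I≈9.993025, D=e−e_prev≈-0.023725; u=1/2·(-0.059076)+1/2·9.993025+5/4·(-0.023725)≈4.937319; next y=3/5·3.059076+1/4·4.937319≈3.069775

0 3 6.750 0.000
1 3 0.703 1.688
2 3 4.592 1.188
3 3 3.360 1.861
4 3 4.555 1.957
5 3 4.395 2.313
6 3 4.793 2.487
7 3 4.809 2.690
8 3 4.935 2.816
9 3 4.943 2.923
10 3 4.966 2.990
11 3 4.951 3.035
12 3 4.937 3.059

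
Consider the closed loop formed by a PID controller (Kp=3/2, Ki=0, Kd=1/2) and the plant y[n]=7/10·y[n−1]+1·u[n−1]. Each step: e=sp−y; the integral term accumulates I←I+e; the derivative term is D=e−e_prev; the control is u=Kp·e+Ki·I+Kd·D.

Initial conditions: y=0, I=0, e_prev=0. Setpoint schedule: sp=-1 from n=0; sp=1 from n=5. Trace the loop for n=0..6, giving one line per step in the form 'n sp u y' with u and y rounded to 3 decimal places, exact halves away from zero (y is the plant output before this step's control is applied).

(exact arithmetic carried between steps; '≈' marks a value shown rounded to 6 d.p. or computed from one; I and e_prev carry over from the previous line; the table rounds u and y to 3 d.p., halves away from zero)
n=0: y=0, sp=-1, e=sp−y=-1; I=-1, D=e−e_prev=-1; u=3/2·(-1)+0·(-1)+1/2·(-1)=-2; next y=7/10·0+1·(-2)=-2
n=1: y=-2, sp=-1, e=sp−y=1; I=0, D=e−e_prev=2; u=3/2·1+0·0+1/2·2=2.5; next y=7/10·(-2)+1·2.5=1.1
n=2: y=1.1, sp=-1, e=sp−y=-2.1; I=-2.1, D=e−e_prev=-3.1; u=3/2·(-2.1)+0·(-2.1)+1/2·(-3.1)=-4.7; next y=7/10·1.1+1·(-4.7)=-3.93
n=3: y=-3.93, sp=-1, e=sp−y=2.93; I=0.83, D=e−e_prev=5.03; u=3/2·2.93+0·0.83+1/2·5.03=6.91; next y=7/10·(-3.93)+1·6.91=4.159
n=4: y=4.159, sp=-1, e=sp−y=-5.159; I=-4.329, D=e−e_prev=-8.089; u=3/2·(-5.159)+0·(-4.329)+1/2·(-8.089)=-11.783; next y=7/10·4.159+1·(-11.783)=-8.8717
n=5: y=-8.8717, sp=1, e=sp−y=9.8717; I=5.5427, D=e−e_prev=15.0307; u=3/2·9.8717+0·5.5427+1/2·15.0307=22.3229; next y=7/10·(-8.8717)+1·22.3229=16.11271
n=6: y=16.11271, sp=1, e=sp−y=-15.11271; I=-9.57001, D=e−e_prev=-24.98441; u=3/2·(-15.11271)+0·(-9.57001)+1/2·(-24.98441)=-35.16127; next y=7/10·16.11271+1·(-35.16127)=-23.882373

0 -1 -2.000 0.000
1 -1 2.500 -2.000
2 -1 -4.700 1.100
3 -1 6.910 -3.930
4 -1 -11.783 4.159
5 1 22.323 -8.872
6 1 -35.161 16.113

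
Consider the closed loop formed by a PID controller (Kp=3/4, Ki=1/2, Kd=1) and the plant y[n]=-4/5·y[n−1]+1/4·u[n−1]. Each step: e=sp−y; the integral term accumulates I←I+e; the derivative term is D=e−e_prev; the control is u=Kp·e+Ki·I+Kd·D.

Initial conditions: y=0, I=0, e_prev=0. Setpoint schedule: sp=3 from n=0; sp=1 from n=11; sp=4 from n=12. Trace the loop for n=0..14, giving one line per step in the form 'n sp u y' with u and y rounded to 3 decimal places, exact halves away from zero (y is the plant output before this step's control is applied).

0 3 6.750 0.000
1 3 1.453 1.688
2 3 9.814 -0.987
3 3 -0.384 3.243
4 3 17.074 -2.690
5 3 -6.513 6.421
6 3 30.554 -6.765
7 3 -22.333 13.050
8 3 57.873 -16.024
9 3 -59.138 27.287
10 3 115.807 -36.614
11 1 -146.216 58.243
12 4 246.901 -83.149
13 4 -329.550 128.244
14 4 524.481 -184.983

(exact arithmetic carried between steps; '≈' marks a value shown rounded to 6 d.p. or computed from one; I and e_prev carry over from the previous line; the table rounds u and y to 3 d.p., halves away from zero)
n=0: y=0, sp=3, e=sp−y=3; I=3, D=e−e_prev=3; u=3/4·3+1/2·3+1·3=6.75; next y=-4/5·0+1/4·6.75=1.6875
n=1: y=1.6875, sp=3, e=sp−y=1.3125; I=4.3125, D=e−e_prev=-1.6875; u=3/4·1.3125+1/2·4.3125+1·(-1.6875)=1.453125; next y=-4/5·1.6875+1/4·1.453125≈-0.986719
n=2: y≈-0.986719, sp=3, e=sp−y≈3.986719; I≈8.299219, D=e−e_prev≈2.674219; u=3/4·3.986719+1/2·8.299219+1·2.674219≈9.813867; next y=-4/5·(-0.986719)+1/4·9.813867≈3.242842
n=3: y≈3.242842, sp=3, e=sp−y≈-0.242842; I≈8.056377, D=e−e_prev≈-4.229561; u=3/4·(-0.242842)+1/2·8.056377+1·(-4.229561)≈-0.383503; next y=-4/5·3.242842+1/4·(-0.383503)≈-2.690149
n=4: y≈-2.690149, sp=3, e=sp−y≈5.690149; I≈13.746526, D=e−e_prev≈5.932991; u=3/4·5.690149+1/2·13.746526+1·5.932991≈17.073866; next y=-4/5·(-2.690149)+1/4·17.073866≈6.420586
n=5: y≈6.420586, sp=3, e=sp−y≈-3.420586; I≈10.325940, D=e−e_prev≈-9.110735; u=3/4·(-3.420586)+1/2·10.325940+1·(-9.110735)≈-6.513205; next y=-4/5·6.420586+1/4·(-6.513205)≈-6.764770
n=6: y≈-6.764770, sp=3, e=sp−y≈9.764770; I≈20.090710, D=e−e_prev≈13.185356; u=3/4·9.764770+1/2·20.090710+1·13.185356≈30.554288; next y=-4/5·(-6.764770)+1/4·30.554288≈13.050388
n=7: y≈13.050388, sp=3, e=sp−y≈-10.050388; I≈10.040322, D=e−e_prev≈-19.815158; u=3/4·(-10.050388)+1/2·10.040322+1·(-19.815158)≈-22.332788; next y=-4/5·13.050388+1/4·(-22.332788)≈-16.023507
n=8: y≈-16.023507, sp=3, e=sp−y≈19.023507; I≈29.063830, D=e−e_prev≈29.073896; u=3/4·19.023507+1/2·29.063830+1·29.073896≈57.873441; next y=-4/5·(-16.023507)+1/4·57.873441≈27.287166
n=9: y≈27.287166, sp=3, e=sp−y≈-24.287166; I≈4.776663, D=e−e_prev≈-43.310674; u=3/4·(-24.287166)+1/2·4.776663+1·(-43.310674)≈-59.137717; next y=-4/5·27.287166+1/4·(-59.137717)≈-36.614162
n=10: y≈-36.614162, sp=3, e=sp−y≈39.614162; I≈44.390825, D=e−e_prev≈63.901328; u=3/4·39.614162+1/2·44.390825+1·63.901328≈115.807363; next y=-4/5·(-36.614162)+1/4·115.807363≈58.243170
n=11: y≈58.243170, sp=1, e=sp−y≈-57.243170; I≈-12.852345, D=e−e_prev≈-96.857332; u=3/4·(-57.243170)+1/2·(-12.852345)+1·(-96.857332)≈-146.215883; next y=-4/5·58.243170+1/4·(-146.215883)≈-83.148507
n=12: y≈-83.148507, sp=4, e=sp−y≈87.148507; I≈74.296162, D=e−e_prev≈144.391677; u=3/4·87.148507+1/2·74.296162+1·144.391677≈246.901138; next y=-4/5·(-83.148507)+1/4·246.901138≈128.244090
n=13: y≈128.244090, sp=4, e=sp−y≈-124.244090; I≈-49.947928, D=e−e_prev≈-211.392597; u=3/4·(-124.244090)+1/2·(-49.947928)+1·(-211.392597)≈-329.549629; next y=-4/5·128.244090+1/4·(-329.549629)≈-184.982679
n=14: y≈-184.982679, sp=4, e=sp−y≈188.982679; I≈139.034751, D=e−e_prev≈313.226769; u=3/4·188.982679+1/2·139.034751+1·313.226769≈524.481155; next y=-4/5·(-184.982679)+1/4·524.481155≈279.106432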